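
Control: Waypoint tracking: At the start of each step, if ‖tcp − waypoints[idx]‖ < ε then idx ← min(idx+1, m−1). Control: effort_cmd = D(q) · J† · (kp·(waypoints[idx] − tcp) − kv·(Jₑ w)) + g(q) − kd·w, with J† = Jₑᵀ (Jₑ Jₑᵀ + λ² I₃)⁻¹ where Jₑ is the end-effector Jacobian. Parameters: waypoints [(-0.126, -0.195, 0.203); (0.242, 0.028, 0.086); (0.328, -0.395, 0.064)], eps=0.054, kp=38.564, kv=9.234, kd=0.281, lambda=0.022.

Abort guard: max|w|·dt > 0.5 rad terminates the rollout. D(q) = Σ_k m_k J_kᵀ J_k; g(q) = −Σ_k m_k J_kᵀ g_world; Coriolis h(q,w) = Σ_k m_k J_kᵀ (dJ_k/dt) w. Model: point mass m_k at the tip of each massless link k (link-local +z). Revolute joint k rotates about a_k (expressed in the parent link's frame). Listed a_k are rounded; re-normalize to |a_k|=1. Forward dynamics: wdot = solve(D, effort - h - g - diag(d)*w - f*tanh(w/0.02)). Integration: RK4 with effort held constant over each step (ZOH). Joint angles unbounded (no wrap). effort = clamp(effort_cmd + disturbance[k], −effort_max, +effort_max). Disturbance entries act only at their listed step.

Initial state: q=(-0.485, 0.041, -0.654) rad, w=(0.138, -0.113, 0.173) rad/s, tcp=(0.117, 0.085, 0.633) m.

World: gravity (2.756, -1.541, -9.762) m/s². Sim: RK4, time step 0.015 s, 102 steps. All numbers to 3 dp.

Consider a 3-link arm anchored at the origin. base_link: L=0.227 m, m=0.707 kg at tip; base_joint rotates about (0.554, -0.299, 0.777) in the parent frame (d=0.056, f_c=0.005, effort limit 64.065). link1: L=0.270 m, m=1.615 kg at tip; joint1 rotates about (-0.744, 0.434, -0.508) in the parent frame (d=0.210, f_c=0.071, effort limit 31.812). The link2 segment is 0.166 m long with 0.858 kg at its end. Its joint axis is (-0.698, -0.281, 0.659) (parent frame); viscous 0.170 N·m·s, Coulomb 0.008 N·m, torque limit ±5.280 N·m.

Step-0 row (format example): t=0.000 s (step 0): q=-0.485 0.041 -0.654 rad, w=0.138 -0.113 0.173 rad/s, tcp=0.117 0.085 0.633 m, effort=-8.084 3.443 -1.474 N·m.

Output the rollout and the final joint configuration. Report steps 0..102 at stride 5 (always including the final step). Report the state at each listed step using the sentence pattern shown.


t=0.075 s (step 5): q=-0.707 -0.108 -0.963 rad, w=-3.223 -1.429 -4.791 rad/s, tcp=0.112 0.080 0.613 m, effort=4.034 -2.378 -0.264 N·m.
t=0.150 s (step 10): q=-0.884 -0.162 -1.261 rad, w=-1.738 -0.621 -3.137 rad/s, tcp=0.113 0.095 0.586 m, effort=8.885 -6.111 -0.602 N·m.
t=0.225 s (step 15): q=-1.008 -0.267 -1.448 rad, w=-1.674 -2.254 -2.039 rad/s, tcp=0.099 0.099 0.566 m, effort=8.360 -5.934 -0.412 N·m.
t=0.300 s (step 20): q=-1.135 -0.488 -1.581 rad, w=-1.642 -3.487 -1.571 rad/s, tcp=0.063 0.086 0.544 m, effort=6.663 -4.332 -0.014 N·m.
t=0.375 s (step 25): q=-1.244 -0.764 -1.690 rad, w=-1.224 -3.747 -1.360 rad/s, tcp=0.019 0.056 0.512 m, effort=4.789 -2.232 0.365 N·m.
t=0.450 s (step 30): q=-1.311 -1.032 -1.788 rad, w=-0.552 -3.324 -1.241 rad/s, tcp=-0.021 0.014 0.474 m, effort=3.130 -0.134 0.623 N·m.
t=0.525 s (step 35): q=-1.323 -1.253 -1.877 rad, w=0.227 -2.545 -1.116 rad/s, tcp=-0.050 -0.033 0.433 m, effort=1.704 1.681 0.729 N·m.
t=0.600 s (step 40): q=-1.279 -1.411 -1.955 rad, w=0.936 -1.688 -0.979 rad/s, tcp=-0.067 -0.080 0.394 m, effort=0.418 3.137 0.717 N·m.
t=0.675 s (step 45): q=-1.189 -1.509 -2.024 rad, w=1.409 -0.955 -0.856 rad/s, tcp=-0.073 -0.122 0.360 m, effort=-0.728 4.241 0.637 N·m.
t=0.750 s (step 50): q=-1.075 -1.560 -2.085 rad, w=1.576 -0.438 -0.772 rad/s, tcp=-0.073 -0.157 0.331 m, effort=-1.672 5.019 0.534 N·m.
t=0.825 s (step 55): q=-0.959 -1.580 -2.141 rad, w=1.492 -0.130 -0.723 rad/s, tcp=-0.069 -0.184 0.308 m, effort=-2.372 5.510 0.433 N·m.
t=0.900 s (step 60): q=-0.855 -1.583 -2.194 rad, w=1.245 -0.000 -0.680 rad/s, tcp=-0.065 -0.204 0.289 m, effort=-2.830 5.794 0.341 N·m.
t=0.975 s (step 65): q=-0.774 -1.583 -2.244 rad, w=0.941 0.015 -0.656 rad/s, tcp=-0.062 -0.217 0.274 m, effort=-3.093 5.959 0.271 N·m.
t=1.050 s (step 70): q=-0.713 -1.581 -2.293 rad, w=0.691 0.026 -0.640 rad/s, tcp=-0.059 -0.224 0.262 m, effort=-3.224 6.006 0.213 N·m.
t=1.125 s (step 75): q=-0.669 -1.579 -2.340 rad, w=0.499 0.035 -0.621 rad/s, tcp=-0.058 -0.229 0.253 m, effort=-3.275 5.989 0.161 N·m.
t=1.200 s (step 80): q=-0.637 -1.576 -2.386 rad, w=0.360 0.040 -0.600 rad/s, tcp=-0.059 -0.231 0.246 m, effort=-3.284 5.947 0.113 N·m.
t=1.275 s (step 85): q=-0.614 -1.573 -2.430 rad, w=0.263 0.040 -0.578 rad/s, tcp=-0.060 -0.231 0.241 m, effort=-3.279 5.903 0.070 N·m.
t=1.350 s (step 90): q=-0.596 -1.570 -2.473 rad, w=0.199 0.036 -0.554 rad/s, tcp=-0.062 -0.231 0.237 m, effort=-3.273 5.867 0.028 N·m.
t=1.425 s (step 95): q=-0.583 -1.568 -2.514 rad, w=0.158 0.030 -0.531 rad/s, tcp=-0.064 -0.229 0.233 m, effort=-3.274 5.842 -0.012 N·m.
t=1.500 s (step 100): q=-0.572 -1.566 -2.553 rad, w=0.133 0.024 -0.507 rad/s, tcp=-0.066 -0.228 0.230 m, effort=-3.283 5.827 -0.050 N·m.
t=1.530 s (step 102): q=-0.568 -1.565 -2.568 rad, w=0.126 0.022 -0.498 rad/s, tcp=-0.067 -0.227 0.229 m.
final q (rad): -0.568 -1.565 -2.568


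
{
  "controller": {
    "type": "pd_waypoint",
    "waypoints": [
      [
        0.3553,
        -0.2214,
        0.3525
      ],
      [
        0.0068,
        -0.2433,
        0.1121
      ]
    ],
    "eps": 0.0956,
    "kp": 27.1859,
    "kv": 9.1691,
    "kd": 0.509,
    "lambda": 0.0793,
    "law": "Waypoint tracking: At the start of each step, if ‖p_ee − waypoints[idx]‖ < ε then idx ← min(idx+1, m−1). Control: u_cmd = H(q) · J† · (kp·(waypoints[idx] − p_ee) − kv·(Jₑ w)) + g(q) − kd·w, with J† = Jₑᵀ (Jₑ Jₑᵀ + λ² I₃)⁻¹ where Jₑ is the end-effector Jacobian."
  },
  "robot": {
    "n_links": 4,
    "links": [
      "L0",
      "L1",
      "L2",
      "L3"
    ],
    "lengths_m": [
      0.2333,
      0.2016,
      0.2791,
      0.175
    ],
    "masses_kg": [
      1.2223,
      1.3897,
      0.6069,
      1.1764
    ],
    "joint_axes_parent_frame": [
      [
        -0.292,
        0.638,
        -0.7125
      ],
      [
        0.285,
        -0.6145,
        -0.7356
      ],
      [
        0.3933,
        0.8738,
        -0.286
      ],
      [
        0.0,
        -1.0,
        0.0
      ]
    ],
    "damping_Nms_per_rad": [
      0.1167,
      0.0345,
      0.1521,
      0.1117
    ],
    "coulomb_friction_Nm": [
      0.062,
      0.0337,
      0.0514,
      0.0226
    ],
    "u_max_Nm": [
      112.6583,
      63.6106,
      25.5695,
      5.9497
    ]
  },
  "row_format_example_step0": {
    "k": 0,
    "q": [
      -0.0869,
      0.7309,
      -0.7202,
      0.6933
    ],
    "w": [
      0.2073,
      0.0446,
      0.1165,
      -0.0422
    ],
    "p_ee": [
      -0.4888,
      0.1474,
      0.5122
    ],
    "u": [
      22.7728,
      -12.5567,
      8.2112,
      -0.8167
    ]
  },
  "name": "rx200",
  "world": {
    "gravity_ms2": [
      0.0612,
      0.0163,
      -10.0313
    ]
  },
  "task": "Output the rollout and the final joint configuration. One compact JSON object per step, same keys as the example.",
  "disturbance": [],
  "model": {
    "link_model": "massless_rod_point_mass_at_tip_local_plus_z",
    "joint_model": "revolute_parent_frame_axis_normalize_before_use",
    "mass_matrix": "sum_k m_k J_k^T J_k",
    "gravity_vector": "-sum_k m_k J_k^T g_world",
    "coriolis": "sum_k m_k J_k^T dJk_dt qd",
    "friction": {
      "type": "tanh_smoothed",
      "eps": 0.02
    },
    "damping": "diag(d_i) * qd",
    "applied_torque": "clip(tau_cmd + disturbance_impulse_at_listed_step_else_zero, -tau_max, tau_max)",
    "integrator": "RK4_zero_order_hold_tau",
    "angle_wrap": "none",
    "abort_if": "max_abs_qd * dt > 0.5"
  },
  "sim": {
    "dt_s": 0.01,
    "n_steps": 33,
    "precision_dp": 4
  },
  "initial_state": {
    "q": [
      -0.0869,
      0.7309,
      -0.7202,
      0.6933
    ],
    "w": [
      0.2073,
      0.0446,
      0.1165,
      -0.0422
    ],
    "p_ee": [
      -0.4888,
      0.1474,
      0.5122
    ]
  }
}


{"k":1,"q":[-0.0837,0.7266,-0.7208,0.6977],"w":[0.429,-0.8891,-0.2319,0.9042],"p_ee":[-0.4871,0.148,0.5131],"u":[21.3986,-11.5126,8.1611,-1.3424]}
{"k":2,"q":[-0.0785,0.7137,-0.725,0.7094],"w":[0.6225,-1.7028,-0.616,1.4343],"p_ee":[-0.484,0.1479,0.5138],"u":[20.1226,-10.5676,8.0824,-1.5804]}
{"k":3,"q":[-0.0713,0.6934,-0.7327,0.7258],"w":[0.8005,-2.3452,-0.9192,1.8217],"p_ee":[-0.4796,0.1474,0.5145],"u":[18.8673,-9.7359,7.9456,-1.7067]}
{"k":4,"q":[-0.0625,0.6675,-0.743,0.7455],"w":[0.9661,-2.8393,-1.1489,2.1158],"p_ee":[-0.4742,0.1464,0.5154],"u":[17.6186,-9.001,7.7605,-1.7619]}
{"k":5,"q":[-0.0521,0.6372,-0.7553,0.7679],"w":[1.1202,-3.2131,-1.3235,2.3371],"p_ee":[-0.4677,0.1452,0.5165],"u":[16.3721,-8.3456,7.5391,-1.7667]}
{"k":6,"q":[-0.0402,0.6037,-0.7692,0.7922],"w":[1.2635,-3.4908,-1.458,2.5004],"p_ee":[-0.4604,0.1437,0.5178],"u":[15.1275,-7.7558,7.2915,-1.7361]}
{"k":7,"q":[-0.0269,0.5678,-0.7842,0.8178],"w":[1.3963,-3.6917,-1.5636,2.6176],"p_ee":[-0.4523,0.1421,0.5194],"u":[13.8869,-7.2206,7.0257,-1.6816]}
{"k":8,"q":[-0.0123,0.5302,-0.8003,0.8445],"w":[1.5189,-3.831,-1.6484,2.6979],"p_ee":[-0.4434,0.1403,0.5211],"u":[12.6549,-6.7311,6.7481,-1.6121]}
{"k":9,"q":[0.0034,0.4915,-0.8171,0.8718],"w":[1.6318,-3.921,-1.7179,2.7486],"p_ee":[-0.4338,0.1384,0.523],"u":[11.4375,-6.2807,6.4639,-1.5342]}
{"k":10,"q":[0.0203,0.452,-0.8345,0.8994],"w":[1.7351,-3.971,-1.7758,2.7754],"p_ee":[-0.4236,0.1365,0.5251],"u":[10.2411,-5.8637,6.1771,-1.4531]}
{"k":11,"q":[0.0381,0.4122,-0.8525,0.9273],"w":[1.8294,-3.9889,-1.8246,2.7828],"p_ee":[-0.4128,0.1345,0.5273],"u":[9.0727,-5.4759,5.8911,-1.3726]}
{"k":12,"q":[0.0568,0.3724,-0.8709,0.9551],"w":[1.9149,-3.9807,-1.8658,2.7746],"p_ee":[-0.4015,0.1324,0.5296],"u":[7.9386,-5.1137,5.6087,-1.2957]}
{"k":13,"q":[0.0763,0.3327,-0.8897,0.9828],"w":[1.9918,-3.9516,-1.9003,2.7538],"p_ee":[-0.3897,0.1303,0.5318],"u":[6.8447,-4.7741,5.3322,-1.2243]}
{"k":14,"q":[0.0966,0.2935,-0.9088,1.0102],"w":[2.0606,-3.9058,-1.9286,2.7229],"p_ee":[-0.3775,0.1282,0.5341],"u":[5.7957,-4.4547,5.0633,-1.1599]}
{"k":15,"q":[0.1175,0.2547,-0.9282,1.0373],"w":[2.1213,-3.8469,-1.9509,2.684],"p_ee":[-0.3649,0.126,0.5364],"u":[4.7957,-4.1531,4.8035,-1.1035]}
{"k":16,"q":[0.139,0.2166,-0.9478,1.0639],"w":[2.1742,-3.7781,-1.9674,2.6388],"p_ee":[-0.3519,0.1239,0.5386],"u":[3.8475,-3.8675,4.5539,-1.0556]}
{"k":17,"q":[0.1609,0.1792,-0.9675,1.0901],"w":[2.2196,-3.7019,-1.978,2.5888],"p_ee":[-0.3387,0.1217,0.5407],"u":[2.9528,-3.596,4.3155,-1.0164]}
{"k":18,"q":[0.1833,0.1426,-0.9873,1.1157],"w":[2.2577,-3.6206,-1.9828,2.5352],"p_ee":[-0.3251,0.1194,0.5427],"u":[2.1126,-3.3371,4.0887,-0.986]}
{"k":19,"q":[0.2061,0.1068,-1.0071,1.1408],"w":[2.2886,-3.5362,-1.982,2.479],"p_ee":[-0.3114,0.1171,0.5446],"u":[1.3267,-3.0893,3.874,-0.9641]}
{"k":20,"q":[0.2291,0.0719,-1.0269,1.1653],"w":[2.3126,-3.4505,-1.9755,2.4211],"p_ee":[-0.2975,0.1148,0.5463],"u":[0.5944,-2.8511,3.6715,-0.9503]}
{"k":21,"q":[0.2523,0.0378,-1.0466,1.1892],"w":[2.33,-3.3648,-1.9636,2.362],"p_ee":[-0.2835,0.1124,0.5479],"u":[-0.0857,-2.6214,3.4814,-0.944]}
{"k":22,"q":[0.2756,0.0046,-1.0662,1.2125],"w":[2.3411,-3.2802,-1.9465,2.3024],"p_ee":[-0.2694,0.1099,0.5493],"u":[-0.7157,-2.3991,3.3034,-0.9447]}
{"k":23,"q":[0.2991,-0.0278,-1.0855,1.2353],"w":[2.3461,-3.1979,-1.9245,2.2425],"p_ee":[-0.2553,0.1074,0.5505],"u":[-1.2979,-2.1832,3.1373,-0.9518]}
{"k":24,"q":[0.3225,-0.0593,-1.1046,1.2574],"w":[2.3455,-3.1186,-1.898,2.1826],"p_ee":[-0.2411,0.1048,0.5515],"u":[-1.8348,-1.9728,2.9827,-0.9645]}
{"k":25,"q":[0.3459,-0.0901,-1.1235,1.2789],"w":[2.3394,-3.0428,-1.8674,2.1231],"p_ee":[-0.2269,0.1021,0.5523],"u":[-2.3294,-1.7672,2.8393,-0.9822]}
{"k":26,"q":[0.3693,-0.1202,-1.142,1.2998],"w":[2.3284,-2.9711,-1.833,2.0639],"p_ee":[-0.2127,0.0994,0.553],"u":[-2.7846,-1.5658,2.7065,-1.0043]}
{"k":27,"q":[0.3925,-0.1495,-1.1601,1.3202],"w":[2.3127,-2.9036,-1.7953,2.0051],"p_ee":[-0.1986,0.0965,0.5535],"u":[-3.2031,-1.368,2.5838,-1.03]}
{"k":28,"q":[0.4155,-0.1783,-1.1779,1.3399],"w":[2.2927,-2.8406,-1.7546,1.9469],"p_ee":[-0.1846,0.0936,0.5538],"u":[-3.588,-1.1734,2.4707,-1.0589]}
{"k":29,"q":[0.4383,-0.2064,-1.1952,1.3591],"w":[2.2689,-2.7821,-1.7115,1.8892],"p_ee":[-0.1707,0.0905,0.5539],"u":[-3.942,-0.9818,2.3665,-1.0903]}
{"k":30,"q":[0.4609,-0.2339,-1.2121,1.3777],"w":[2.2416,-2.728,-1.6663,1.832],"p_ee":[-0.1569,0.0874,0.5538],"u":[-4.2678,-0.7928,2.2707,-1.1237]}
{"k":31,"q":[0.4831,-0.2609,-1.2285,1.3957],"w":[2.2112,-2.6782,-1.6193,1.7753],"p_ee":[-0.1433,0.0842,0.5536],"u":[-4.5678,-0.6063,2.1826,-1.1587]}
{"k":32,"q":[0.5051,-0.2875,-1.2445,1.4132],"w":[2.178,-2.6325,-1.571,1.7191],"p_ee":[-0.1298,0.0808,0.5531],"u":[-4.8446,-0.4223,2.1018,-1.1949]}
{"k":33,"q":[0.5267,-0.3136,-1.2599,1.4301],"w":[2.1425,-2.5907,-1.5217,1.6634],"p_ee":[-0.1165,0.0774,0.5526]}
{"summary": "final q (rad): 0.5267 -0.3136 -1.2599 1.4301"}


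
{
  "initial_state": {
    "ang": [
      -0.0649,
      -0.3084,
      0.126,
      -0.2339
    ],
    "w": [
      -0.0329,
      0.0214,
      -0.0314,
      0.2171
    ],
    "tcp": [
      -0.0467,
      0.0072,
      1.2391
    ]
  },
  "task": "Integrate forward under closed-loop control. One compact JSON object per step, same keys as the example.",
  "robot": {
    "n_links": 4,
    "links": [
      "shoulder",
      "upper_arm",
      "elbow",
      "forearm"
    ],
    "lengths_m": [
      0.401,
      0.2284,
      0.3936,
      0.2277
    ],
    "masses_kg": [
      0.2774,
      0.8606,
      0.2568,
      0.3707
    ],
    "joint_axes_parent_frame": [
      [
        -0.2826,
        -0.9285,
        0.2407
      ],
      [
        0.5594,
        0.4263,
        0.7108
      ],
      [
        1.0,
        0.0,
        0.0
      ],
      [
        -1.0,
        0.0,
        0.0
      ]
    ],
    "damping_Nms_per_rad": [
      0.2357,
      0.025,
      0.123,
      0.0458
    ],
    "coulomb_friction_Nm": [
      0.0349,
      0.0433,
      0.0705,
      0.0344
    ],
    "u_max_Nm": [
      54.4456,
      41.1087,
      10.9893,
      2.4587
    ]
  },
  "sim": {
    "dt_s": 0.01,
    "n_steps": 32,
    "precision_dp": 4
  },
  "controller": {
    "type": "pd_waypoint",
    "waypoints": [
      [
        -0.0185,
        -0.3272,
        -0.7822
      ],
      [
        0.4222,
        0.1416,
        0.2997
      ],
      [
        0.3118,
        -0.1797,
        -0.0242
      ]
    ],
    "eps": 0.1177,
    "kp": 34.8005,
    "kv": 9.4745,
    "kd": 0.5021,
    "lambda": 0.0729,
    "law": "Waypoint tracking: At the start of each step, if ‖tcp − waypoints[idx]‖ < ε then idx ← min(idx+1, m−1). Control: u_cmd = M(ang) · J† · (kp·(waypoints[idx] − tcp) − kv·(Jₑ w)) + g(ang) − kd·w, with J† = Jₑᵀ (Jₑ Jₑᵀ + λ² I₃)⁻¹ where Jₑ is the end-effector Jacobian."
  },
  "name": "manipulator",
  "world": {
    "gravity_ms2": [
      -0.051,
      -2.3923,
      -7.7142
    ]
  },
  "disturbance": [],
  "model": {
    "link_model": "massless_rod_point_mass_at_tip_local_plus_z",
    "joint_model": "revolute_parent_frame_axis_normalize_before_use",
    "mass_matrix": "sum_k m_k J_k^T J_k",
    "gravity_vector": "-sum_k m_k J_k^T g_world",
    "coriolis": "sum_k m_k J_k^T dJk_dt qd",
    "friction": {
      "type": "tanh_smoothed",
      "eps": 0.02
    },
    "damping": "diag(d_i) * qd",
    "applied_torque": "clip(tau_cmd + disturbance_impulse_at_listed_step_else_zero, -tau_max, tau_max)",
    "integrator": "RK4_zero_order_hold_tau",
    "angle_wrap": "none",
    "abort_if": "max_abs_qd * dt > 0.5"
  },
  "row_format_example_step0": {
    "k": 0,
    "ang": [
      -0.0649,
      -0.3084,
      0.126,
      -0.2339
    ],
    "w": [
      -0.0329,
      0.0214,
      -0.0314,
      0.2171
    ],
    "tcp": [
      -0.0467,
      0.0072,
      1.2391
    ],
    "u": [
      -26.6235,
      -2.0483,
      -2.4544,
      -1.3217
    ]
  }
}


{"k":1,"ang":[-0.0703,-0.322,0.1306,-0.2489],"w":[-1.0423,-2.6854,0.9359,-3.1502],"tcp":[-0.0462,0.0069,1.238],"u":[-26.1614,-0.9009,-3.2008,0.4452]}
{"k":2,"ang":[-0.0848,-0.3587,0.1469,-0.2805],"w":[-1.8277,-4.589,2.2846,-3.1836],"tcp":[-0.0454,0.0063,1.2348],"u":[-27.2477,0.0965,-3.6307,0.301]}
{"k":3,"ang":[-0.1061,-0.4106,0.173,-0.3161],"w":[-2.4169,-5.7454,2.9353,-3.9274],"tcp":[-0.0438,0.0061,1.2301],"u":[-28.0746,0.6462,-3.5253,0.4844]}
{"k":4,"ang":[-0.1329,-0.4724,0.2057,-0.3566],"w":[-2.9291,-6.5812,3.5823,-4.1442],"tcp":[-0.0407,0.0063,1.2237],"u":[-28.1893,1.1096,-3.1584,0.3537]}
{"k":5,"ang":[-0.1644,-0.5412,0.2442,-0.3991],"w":[-3.3711,-7.1437,4.112,-4.3397],"tcp":[-0.0362,0.0071,1.2155],"u":[-27.1972,1.4448,-2.5768,0.2091]}
{"k":6,"ang":[-0.2,-0.6145,0.2878,-0.4429],"w":[-3.7518,-7.4957,4.5878,-4.4118],"tcp":[-0.0299,0.0082,1.2053],"u":[-25.1414,1.6788,-1.8829,0.0152]}
{"k":7,"ang":[-0.2392,-0.6904,0.3357,-0.4872],"w":[-4.0702,-7.6657,4.9898,-4.4255],"tcp":[-0.0221,0.0095,1.1929],"u":[-22.2314,1.8106,-1.1456,-0.1776]}
{"k":8,"ang":[-0.2812,-0.7673,0.3873,-0.5314],"w":[-4.3283,-7.6886,5.3155,-4.3932],"tcp":[-0.0126,0.0109,1.1785],"u":[-18.7764,1.8555,-0.4223,-0.3532]}
{"k":9,"ang":[-0.3255,-0.8437,0.4417,-0.5751],"w":[-4.53,-7.5989,5.5628,-4.3342],"tcp":[-0.0017,0.0121,1.1619],"u":[-15.0776,1.8327,0.2492,-0.4975]}
{"k":10,"ang":[-0.3715,-0.9188,0.4982,-0.6181],"w":[-4.6814,-7.4299,5.7357,-4.2604],"tcp":[0.0105,0.013,1.1433],"u":[-11.3821,1.7624,0.8452,-0.604]}
{"k":11,"ang":[-0.4188,-0.992,0.5561,-0.6604],"w":[-4.7891,-7.21,5.842,-4.1805],"tcp":[0.0239,0.0134,1.1227],"u":[-7.8652,1.662,1.354,-0.6708]}
{"k":12,"ang":[-0.4671,-1.0629,0.6147,-0.7018],"w":[-4.8602,-6.9622,5.8914,-4.0997],"tcp":[0.0381,0.0133,1.1004],"u":[-4.6358,1.5455,1.7716,-0.6996]}
{"k":13,"ang":[-0.5159,-1.1312,0.6737,-0.7424],"w":[-4.9008,-6.7034,5.8942,-4.0207],"tcp":[0.053,0.0125,1.0764],"u":[-1.7501,1.423,2.0996,-0.6942]}
{"k":14,"ang":[-0.5649,-1.1969,0.7324,-0.7822],"w":[-4.9168,-6.4457,5.8602,-3.9452],"tcp":[0.0683,0.0111,1.051],"u":[0.7737,1.3012,2.3431,-0.6593]}
{"k":15,"ang":[-0.6141,-1.2601,0.7907,-0.8213],"w":[-4.9128,-6.1971,5.7983,-3.8733],"tcp":[0.0839,0.0089,1.0243],"u":[2.942,1.1849,2.5092,-0.6002]}
{"k":16,"ang":[-0.6631,-1.3208,0.8483,-0.8596],"w":[-4.893,-5.9625,5.7158,-3.8052],"tcp":[0.0996,0.006,0.9964],"u":[4.7762,1.0768,2.6062,-0.5218]}
{"k":17,"ang":[-0.7119,-1.3793,0.905,-0.8973],"w":[-4.8607,-5.7448,5.6189,-3.7404],"tcp":[0.1152,0.0024,0.9677],"u":[6.3054,0.9787,2.6427,-0.4289]}
{"k":18,"ang":[-0.7602,-1.4358,0.9606,-0.9343],"w":[-4.8186,-5.5453,5.5122,-3.6785],"tcp":[0.1305,-0.0018,0.9382],"u":[7.5616,0.8914,2.6273,-0.3258]}
{"k":19,"ang":[-0.8082,-1.4903,1.0152,-0.9708],"w":[-4.769,-5.3641,5.3997,-3.619],"tcp":[0.1455,-0.0067,0.908],"u":[8.5776,0.8154,2.5682,-0.2161]}
{"k":20,"ang":[-0.8556,-1.5431,1.0686,-1.0066],"w":[-4.7136,-5.2009,5.284,-3.5617],"tcp":[0.1599,-0.0122,0.8773],"u":[9.3841,0.7505,2.473,-0.1031]}
{"k":21,"ang":[-0.9024,-1.5944,1.1209,-1.0419],"w":[-4.654,-5.055,5.1672,-3.506],"tcp":[0.1738,-0.0183,0.8463],"u":[10.0097,0.6965,2.3487,0.0107]}
{"k":22,"ang":[-0.9486,-1.6442,1.172,-1.0767],"w":[-4.5912,-4.9254,5.0507,-3.4518],"tcp":[0.187,-0.0248,0.815],"u":[10.4803,0.6529,2.2014,0.1231]}
{"k":23,"ang":[-0.9942,-1.6929,1.2219,-1.1109],"w":[-4.5262,-4.811,4.9356,-3.3987],"tcp":[0.1995,-0.0317,0.7835],"u":[10.8187,0.619,2.0368,0.2322]}
{"k":24,"ang":[-1.0392,-1.7405,1.2707,-1.1446],"w":[-4.4598,-4.7107,4.8225,-3.3466],"tcp":[0.2113,-0.0391,0.752],"u":[11.0452,0.5942,1.8596,0.3367]}
{"k":25,"ang":[-1.0834,-1.7872,1.3183,-1.1778],"w":[-4.3926,-4.6233,4.7116,-3.2953],"tcp":[0.2223,-0.0467,0.7204],"u":[11.1774,0.5778,1.674,0.4355]}
{"k":26,"ang":[-1.127,-1.833,1.3649,-1.2104],"w":[-4.3253,-4.5477,4.6031,-3.2446],"tcp":[0.2326,-0.0547,0.689],"u":[11.2308,0.5689,1.4838,0.5278]}
{"k":27,"ang":[-1.1699,-1.8781,1.4104,-1.2426],"w":[-4.2581,-4.4827,4.4969,-3.1946],"tcp":[0.242,-0.0628,0.6577],"u":[11.2187,0.5667,1.292,0.6129]}
{"k":28,"ang":[-1.2122,-1.9227,1.4548,-1.2743],"w":[-4.1916,-4.4274,4.3929,-3.1451],"tcp":[0.2507,-0.0712,0.6267],"u":[11.1529,0.5707,1.1013,0.6906]}
{"k":29,"ang":[-1.2538,-1.9667,1.4982,-1.3054],"w":[-4.126,-4.3805,4.2908,-3.0961],"tcp":[0.2586,-0.0797,0.5959],"u":[11.0436,0.58,0.9138,0.7606]}
{"k":30,"ang":[-1.2947,-2.0103,1.5406,-1.3361],"w":[-4.0617,-4.3409,4.1902,-3.0475],"tcp":[0.2658,-0.0883,0.5655],"u":[10.8997,0.5941,0.7316,0.8228]}
{"k":31,"ang":[-1.335,-2.0535,1.582,-1.3664],"w":[-3.999,-4.3073,4.0908,-2.9992],"tcp":[0.2723,-0.097,0.5355],"u":[10.7293,0.6125,0.5562,0.8773]}
{"k":32,"ang":[-1.3747,-2.0964,1.6224,-1.3961],"w":[-3.9379,-4.2785,3.9922,-2.9514],"tcp":[0.278,-0.1058,0.5059]}


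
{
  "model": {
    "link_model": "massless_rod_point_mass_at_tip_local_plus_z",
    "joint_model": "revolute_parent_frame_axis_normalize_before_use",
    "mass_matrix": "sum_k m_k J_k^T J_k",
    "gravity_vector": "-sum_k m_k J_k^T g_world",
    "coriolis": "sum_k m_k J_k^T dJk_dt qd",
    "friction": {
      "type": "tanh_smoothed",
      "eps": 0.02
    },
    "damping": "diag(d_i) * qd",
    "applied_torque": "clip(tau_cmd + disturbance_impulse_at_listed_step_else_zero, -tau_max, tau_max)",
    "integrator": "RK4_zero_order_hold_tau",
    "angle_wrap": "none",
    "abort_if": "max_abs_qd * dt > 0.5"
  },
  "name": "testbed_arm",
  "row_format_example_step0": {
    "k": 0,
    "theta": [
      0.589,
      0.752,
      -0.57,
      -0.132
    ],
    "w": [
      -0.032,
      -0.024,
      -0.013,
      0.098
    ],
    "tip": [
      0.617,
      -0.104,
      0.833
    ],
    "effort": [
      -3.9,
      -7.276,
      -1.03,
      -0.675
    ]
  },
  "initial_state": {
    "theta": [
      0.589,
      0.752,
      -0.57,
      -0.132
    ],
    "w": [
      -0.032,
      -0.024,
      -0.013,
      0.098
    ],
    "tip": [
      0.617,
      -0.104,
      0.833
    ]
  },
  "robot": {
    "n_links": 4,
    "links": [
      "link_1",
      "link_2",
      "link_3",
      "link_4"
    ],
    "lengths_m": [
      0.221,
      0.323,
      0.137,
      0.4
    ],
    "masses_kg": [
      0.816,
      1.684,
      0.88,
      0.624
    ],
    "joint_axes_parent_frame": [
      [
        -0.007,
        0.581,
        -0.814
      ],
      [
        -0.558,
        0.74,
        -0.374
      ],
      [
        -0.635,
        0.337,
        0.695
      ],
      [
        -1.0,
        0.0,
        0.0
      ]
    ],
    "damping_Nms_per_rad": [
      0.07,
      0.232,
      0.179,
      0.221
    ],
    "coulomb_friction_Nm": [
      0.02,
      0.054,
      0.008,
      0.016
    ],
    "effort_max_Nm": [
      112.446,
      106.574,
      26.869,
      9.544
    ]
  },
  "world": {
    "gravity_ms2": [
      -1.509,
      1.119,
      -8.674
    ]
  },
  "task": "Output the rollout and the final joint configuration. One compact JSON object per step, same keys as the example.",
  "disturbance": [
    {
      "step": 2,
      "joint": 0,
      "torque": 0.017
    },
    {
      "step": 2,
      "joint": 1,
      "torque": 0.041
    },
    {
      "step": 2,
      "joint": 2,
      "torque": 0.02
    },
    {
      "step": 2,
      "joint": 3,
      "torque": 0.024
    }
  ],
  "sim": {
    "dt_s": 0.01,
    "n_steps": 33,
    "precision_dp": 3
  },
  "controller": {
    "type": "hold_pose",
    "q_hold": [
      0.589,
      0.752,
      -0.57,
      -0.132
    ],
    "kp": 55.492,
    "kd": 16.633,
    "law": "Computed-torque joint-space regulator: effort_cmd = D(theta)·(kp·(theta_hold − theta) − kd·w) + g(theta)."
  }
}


{"k":1,"theta":[0.589,0.752,-0.57,-0.131],"w":[-0.03,-0.016,0.0,0.064],"tip":[0.617,-0.104,0.834],"effort":[-3.978,-7.324,-1.04,-0.665]}
{"k":2,"theta":[0.588,0.752,-0.57,-0.131],"w":[-0.027,-0.01,0.007,0.041],"tip":[0.617,-0.104,0.834],"effort":[-4.03,-7.323,-1.028,-0.633]}
{"k":3,"theta":[0.588,0.752,-0.57,-0.13],"w":[-0.024,-0.006,0.009,0.028],"tip":[0.617,-0.104,0.834],"effort":[-4.11,-7.404,-1.058,-0.655]}
{"k":4,"theta":[0.588,0.752,-0.57,-0.13],"w":[-0.02,-0.003,0.009,0.017],"tip":[0.617,-0.103,0.834],"effort":[-4.161,-7.43,-1.063,-0.65]}
{"k":5,"theta":[0.588,0.752,-0.57,-0.13],"w":[-0.016,-0.001,0.008,0.01],"tip":[0.617,-0.103,0.834],"effort":[-4.206,-7.452,-1.067,-0.647]}
{"k":6,"theta":[0.588,0.752,-0.57,-0.13],"w":[-0.013,-0.0,0.006,0.006],"tip":[0.617,-0.103,0.834],"effort":[-4.244,-7.471,-1.071,-0.644]}
{"k":7,"theta":[0.587,0.752,-0.57,-0.13],"w":[-0.01,-0.0,0.004,0.004],"tip":[0.617,-0.103,0.834],"effort":[-4.277,-7.487,-1.075,-0.642]}
{"k":8,"theta":[0.587,0.752,-0.57,-0.13],"w":[-0.007,0.0,0.003,0.002],"tip":[0.617,-0.103,0.834],"effort":[-4.306,-7.5,-1.078,-0.641]}
{"k":9,"theta":[0.587,0.752,-0.57,-0.13],"w":[-0.005,0.0,0.002,0.001],"tip":[0.617,-0.103,0.834],"effort":[-4.33,-7.512,-1.081,-0.641]}
{"k":10,"theta":[0.587,0.752,-0.57,-0.13],"w":[-0.003,0.0,0.001,-0.0],"tip":[0.617,-0.103,0.834],"effort":[-4.351,-7.522,-1.084,-0.64]}
{"k":11,"theta":[0.587,0.752,-0.57,-0.13],"w":[-0.001,0.0,-0.0,-0.001],"tip":[0.616,-0.103,0.834],"effort":[-4.369,-7.531,-1.086,-0.64]}
{"k":12,"theta":[0.587,0.752,-0.57,-0.13],"w":[0.0,0.0,-0.001,-0.001],"tip":[0.616,-0.103,0.834],"effort":[-4.384,-7.539,-1.089,-0.64]}
{"k":13,"theta":[0.587,0.752,-0.57,-0.13],"w":[0.001,0.0,-0.001,-0.002],"tip":[0.616,-0.103,0.834],"effort":[-4.397,-7.545,-1.09,-0.64]}
{"k":14,"theta":[0.587,0.752,-0.57,-0.13],"w":[0.002,0.0,-0.001,-0.002],"tip":[0.616,-0.103,0.834],"effort":[-4.408,-7.551,-1.092,-0.64]}
{"k":15,"theta":[0.587,0.752,-0.57,-0.13],"w":[0.003,0.0,-0.001,-0.002],"tip":[0.616,-0.103,0.834],"effort":[-4.418,-7.556,-1.094,-0.64]}
{"k":16,"theta":[0.587,0.752,-0.57,-0.13],"w":[0.003,0.0,-0.002,-0.002],"tip":[0.616,-0.103,0.834],"effort":[-4.426,-7.561,-1.095,-0.64]}
{"k":17,"theta":[0.587,0.752,-0.57,-0.13],"w":[0.004,0.0,-0.002,-0.003],"tip":[0.616,-0.103,0.834],"effort":[-4.433,-7.564,-1.096,-0.64]}
{"k":18,"theta":[0.587,0.752,-0.57,-0.13],"w":[0.004,0.0,-0.002,-0.003],"tip":[0.616,-0.103,0.834],"effort":[-4.439,-7.568,-1.097,-0.64]}
{"k":19,"theta":[0.587,0.752,-0.57,-0.13],"w":[0.004,0.0,-0.002,-0.003],"tip":[0.616,-0.103,0.834],"effort":[-4.444,-7.571,-1.098,-0.64]}
{"k":20,"theta":[0.588,0.752,-0.57,-0.13],"w":[0.004,0.0,-0.002,-0.003],"tip":[0.617,-0.103,0.834],"effort":[-4.448,-7.573,-1.099,-0.64]}
{"k":21,"theta":[0.588,0.752,-0.57,-0.13],"w":[0.004,0.0,-0.002,-0.003],"tip":[0.617,-0.103,0.834],"effort":[-4.452,-7.575,-1.099,-0.64]}
{"k":22,"theta":[0.588,0.752,-0.57,-0.13],"w":[0.005,0.0,-0.002,-0.003],"tip":[0.617,-0.103,0.834],"effort":[-4.455,-7.577,-1.1,-0.64]}
{"k":23,"theta":[0.588,0.752,-0.57,-0.13],"w":[0.005,0.0,-0.002,-0.003],"tip":[0.617,-0.103,0.834],"effort":[-4.458,-7.579,-1.1,-0.64]}
{"k":24,"theta":[0.588,0.752,-0.57,-0.13],"w":[0.005,0.0,-0.002,-0.003],"tip":[0.617,-0.103,0.834],"effort":[-4.46,-7.58,-1.1,-0.64]}
{"k":25,"theta":[0.588,0.752,-0.57,-0.13],"w":[0.005,0.0,-0.002,-0.003],"tip":[0.617,-0.103,0.834],"effort":[-4.462,-7.581,-1.101,-0.64]}
{"k":26,"theta":[0.588,0.752,-0.57,-0.13],"w":[0.004,0.0,-0.002,-0.003],"tip":[0.617,-0.103,0.834],"effort":[-4.463,-7.582,-1.101,-0.64]}
{"k":27,"theta":[0.588,0.752,-0.57,-0.13],"w":[0.004,0.0,-0.002,-0.003],"tip":[0.617,-0.103,0.834],"effort":[-4.465,-7.583,-1.101,-0.64]}
{"k":28,"theta":[0.588,0.752,-0.57,-0.13],"w":[0.004,0.0,-0.002,-0.003],"tip":[0.617,-0.103,0.834],"effort":[-4.466,-7.583,-1.101,-0.64]}
{"k":29,"theta":[0.588,0.752,-0.57,-0.13],"w":[0.004,0.0,-0.001,-0.003],"tip":[0.617,-0.103,0.834],"effort":[-4.467,-7.584,-1.102,-0.64]}
{"k":30,"theta":[0.588,0.752,-0.57,-0.13],"w":[0.004,0.0,-0.001,-0.003],"tip":[0.617,-0.104,0.834],"effort":[-4.468,-7.585,-1.102,-0.64]}
{"k":31,"theta":[0.588,0.752,-0.57,-0.13],"w":[0.004,0.0,-0.001,-0.002],"tip":[0.617,-0.104,0.834],"effort":[-4.469,-7.585,-1.102,-0.64]}
{"k":32,"theta":[0.588,0.752,-0.57,-0.13],"w":[0.004,0.0,-0.001,-0.002],"tip":[0.617,-0.104,0.834],"effort":[-4.469,-7.585,-1.102,-0.64]}
{"k":33,"theta":[0.588,0.752,-0.57,-0.13],"w":[0.004,0.0,-0.001,-0.002],"tip":[0.617,-0.104,0.834]}
{"summary": "final theta (rad): 0.588 0.752 -0.570 -0.130"}


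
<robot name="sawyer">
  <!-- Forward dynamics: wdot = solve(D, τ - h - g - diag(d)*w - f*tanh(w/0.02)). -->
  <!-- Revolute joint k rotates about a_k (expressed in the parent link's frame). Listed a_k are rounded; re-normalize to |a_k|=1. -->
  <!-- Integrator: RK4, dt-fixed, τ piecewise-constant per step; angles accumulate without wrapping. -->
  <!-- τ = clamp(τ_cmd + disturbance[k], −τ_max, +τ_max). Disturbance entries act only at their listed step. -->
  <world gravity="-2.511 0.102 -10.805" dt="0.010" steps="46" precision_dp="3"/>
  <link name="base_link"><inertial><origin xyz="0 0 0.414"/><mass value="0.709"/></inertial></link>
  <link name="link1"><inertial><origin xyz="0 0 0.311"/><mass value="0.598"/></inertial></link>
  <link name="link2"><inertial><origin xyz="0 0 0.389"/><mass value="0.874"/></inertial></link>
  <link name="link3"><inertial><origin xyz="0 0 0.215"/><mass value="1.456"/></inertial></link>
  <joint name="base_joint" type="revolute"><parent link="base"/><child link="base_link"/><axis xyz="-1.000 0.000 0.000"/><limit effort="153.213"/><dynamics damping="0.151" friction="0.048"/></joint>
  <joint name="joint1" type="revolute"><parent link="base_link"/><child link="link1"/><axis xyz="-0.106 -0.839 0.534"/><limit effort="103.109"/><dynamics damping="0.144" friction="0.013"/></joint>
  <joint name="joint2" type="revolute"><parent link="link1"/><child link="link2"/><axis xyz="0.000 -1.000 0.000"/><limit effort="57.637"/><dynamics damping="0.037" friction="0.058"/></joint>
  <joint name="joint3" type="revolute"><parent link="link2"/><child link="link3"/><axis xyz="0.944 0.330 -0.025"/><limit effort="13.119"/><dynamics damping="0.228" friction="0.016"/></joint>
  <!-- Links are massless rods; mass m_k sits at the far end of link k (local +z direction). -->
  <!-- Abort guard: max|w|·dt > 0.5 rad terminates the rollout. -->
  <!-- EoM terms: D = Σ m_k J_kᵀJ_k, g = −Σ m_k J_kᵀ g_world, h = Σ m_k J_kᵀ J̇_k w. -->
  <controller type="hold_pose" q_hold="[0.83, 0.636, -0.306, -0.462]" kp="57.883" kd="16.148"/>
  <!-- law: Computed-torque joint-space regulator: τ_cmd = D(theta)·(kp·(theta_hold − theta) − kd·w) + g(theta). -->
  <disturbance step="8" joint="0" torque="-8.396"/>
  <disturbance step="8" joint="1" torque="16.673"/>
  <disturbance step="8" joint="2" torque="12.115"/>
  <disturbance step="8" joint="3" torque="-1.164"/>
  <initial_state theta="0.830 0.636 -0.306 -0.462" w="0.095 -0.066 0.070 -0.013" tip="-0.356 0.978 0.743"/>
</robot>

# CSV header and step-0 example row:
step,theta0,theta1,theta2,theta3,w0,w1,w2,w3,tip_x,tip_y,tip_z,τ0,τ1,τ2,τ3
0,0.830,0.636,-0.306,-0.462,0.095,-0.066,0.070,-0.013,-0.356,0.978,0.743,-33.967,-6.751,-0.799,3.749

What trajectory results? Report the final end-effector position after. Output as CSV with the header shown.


step,theta0,theta1,theta2,theta3,w0,w1,w2,w3,tip_x,tip_y,tip_z,τ0,τ1,τ2,τ3
1,0.831,0.635,-0.305,-0.462,0.078,-0.039,0.035,-0.003,-0.356,0.979,0.743,-33.301,-6.839,-0.899,3.702
2,0.832,0.635,-0.305,-0.462,0.064,-0.020,0.010,0.001,-0.356,0.980,0.742,-32.714,-6.916,-0.988,3.661
3,0.832,0.635,-0.305,-0.462,0.052,-0.011,0.001,0.001,-0.356,0.980,0.741,-32.195,-6.983,-1.071,3.626
4,0.833,0.635,-0.305,-0.462,0.042,-0.008,-0.001,0.000,-0.356,0.980,0.741,-31.739,-7.043,-1.147,3.595
5,0.833,0.635,-0.305,-0.462,0.033,-0.006,-0.002,-0.001,-0.356,0.981,0.741,-31.337,-7.095,-1.214,3.568
6,0.833,0.635,-0.305,-0.462,0.026,-0.004,-0.002,-0.001,-0.356,0.981,0.740,-30.983,-7.142,-1.273,3.543
7,0.834,0.635,-0.305,-0.462,0.020,-0.003,-0.002,-0.002,-0.356,0.981,0.740,-30.673,-7.182,-1.325,3.522
8,0.834,0.635,-0.305,-0.462,0.014,-0.002,-0.002,-0.002,-0.356,0.981,0.740,-38.797,9.455,10.744,2.339
9,0.834,0.635,-0.304,-0.462,0.009,0.009,0.176,0.001,-0.356,0.981,0.740,-28.778,-9.990,-3.400,3.679
10,0.834,0.635,-0.303,-0.462,0.004,0.019,0.130,0.003,-0.357,0.981,0.740,-28.739,-9.662,-3.179,3.641
11,0.834,0.635,-0.302,-0.462,-0.000,0.027,0.092,0.004,-0.358,0.981,0.740,-28.707,-9.373,-2.984,3.608
12,0.834,0.635,-0.301,-0.462,-0.003,0.033,0.060,0.005,-0.358,0.980,0.740,-28.682,-9.118,-2.810,3.579
13,0.834,0.636,-0.301,-0.462,-0.006,0.037,0.033,0.005,-0.359,0.980,0.740,-28.661,-8.895,-2.656,3.553
14,0.834,0.636,-0.300,-0.462,-0.008,0.038,0.014,0.004,-0.359,0.980,0.740,-28.645,-8.698,-2.522,3.531
15,0.834,0.637,-0.300,-0.462,-0.009,0.033,0.005,0.003,-0.360,0.980,0.740,-28.632,-8.526,-2.407,3.511
16,0.834,0.637,-0.300,-0.462,-0.010,0.027,0.002,0.001,-0.360,0.979,0.740,-28.622,-8.374,-2.308,3.494
17,0.833,0.637,-0.300,-0.462,-0.010,0.020,0.001,0.000,-0.360,0.979,0.740,-28.615,-8.242,-2.222,3.478
18,0.833,0.637,-0.300,-0.462,-0.010,0.015,-0.000,-0.000,-0.360,0.979,0.740,-28.609,-8.127,-2.147,3.465
19,0.833,0.637,-0.300,-0.462,-0.010,0.010,-0.001,-0.000,-0.360,0.979,0.740,-28.605,-8.026,-2.081,3.453
20,0.833,0.637,-0.300,-0.462,-0.010,0.006,-0.001,-0.000,-0.360,0.979,0.740,-28.602,-7.939,-2.024,3.442
21,0.833,0.637,-0.300,-0.462,-0.010,0.002,-0.002,-0.000,-0.360,0.979,0.740,-28.601,-7.863,-1.975,3.433
22,0.833,0.637,-0.300,-0.462,-0.010,-0.001,-0.002,-0.000,-0.360,0.979,0.740,-28.600,-7.798,-1.932,3.425
23,0.833,0.637,-0.300,-0.462,-0.010,-0.003,-0.003,0.000,-0.360,0.979,0.741,-28.600,-7.741,-1.894,3.419
24,0.833,0.637,-0.300,-0.462,-0.010,-0.005,-0.003,0.000,-0.360,0.979,0.741,-28.601,-7.692,-1.862,3.413
25,0.833,0.637,-0.300,-0.462,-0.009,-0.007,-0.003,0.000,-0.360,0.979,0.741,-28.602,-7.649,-1.834,3.408
26,0.833,0.637,-0.300,-0.462,-0.009,-0.008,-0.004,0.000,-0.360,0.979,0.741,-28.603,-7.613,-1.809,3.404
27,0.832,0.637,-0.300,-0.462,-0.009,-0.009,-0.004,0.000,-0.360,0.979,0.741,-28.605,-7.581,-1.788,3.400
28,0.832,0.637,-0.300,-0.462,-0.009,-0.010,-0.004,0.000,-0.360,0.979,0.741,-28.608,-7.554,-1.770,3.397
29,0.832,0.637,-0.300,-0.462,-0.008,-0.010,-0.004,0.001,-0.360,0.978,0.741,-28.610,-7.531,-1.755,3.394
30,0.832,0.637,-0.301,-0.462,-0.008,-0.011,-0.004,0.001,-0.360,0.978,0.741,-28.612,-7.511,-1.741,3.392
31,0.832,0.637,-0.301,-0.462,-0.008,-0.011,-0.004,0.001,-0.360,0.978,0.741,-28.615,-7.494,-1.730,3.391
32,0.832,0.637,-0.301,-0.462,-0.007,-0.011,-0.004,0.001,-0.360,0.978,0.741,-28.618,-7.480,-1.720,3.389
33,0.832,0.637,-0.301,-0.462,-0.007,-0.011,-0.004,0.001,-0.359,0.978,0.741,-28.620,-7.468,-1.712,3.388
34,0.832,0.636,-0.301,-0.462,-0.007,-0.011,-0.004,0.000,-0.359,0.978,0.742,-28.623,-7.458,-1.704,3.387
35,0.832,0.636,-0.301,-0.462,-0.007,-0.011,-0.004,0.000,-0.359,0.978,0.742,-28.626,-7.450,-1.698,3.386
36,0.832,0.636,-0.301,-0.462,-0.006,-0.011,-0.004,0.000,-0.359,0.978,0.742,-28.628,-7.443,-1.693,3.385
37,0.832,0.636,-0.301,-0.462,-0.006,-0.011,-0.004,0.000,-0.359,0.978,0.742,-28.631,-7.437,-1.689,3.385
38,0.832,0.636,-0.301,-0.462,-0.006,-0.011,-0.004,0.000,-0.359,0.978,0.742,-28.633,-7.433,-1.686,3.385
39,0.832,0.636,-0.301,-0.462,-0.006,-0.010,-0.004,0.000,-0.359,0.978,0.742,-28.636,-7.429,-1.683,3.384
40,0.832,0.636,-0.301,-0.462,-0.005,-0.010,-0.004,0.000,-0.359,0.978,0.742,-28.638,-7.426,-1.680,3.384
41,0.832,0.636,-0.301,-0.462,-0.005,-0.010,-0.004,0.000,-0.359,0.978,0.742,-28.640,-7.424,-1.678,3.384
42,0.831,0.636,-0.301,-0.462,-0.005,-0.010,-0.004,0.000,-0.359,0.978,0.742,-28.643,-7.422,-1.677,3.384
43,0.831,0.636,-0.301,-0.462,-0.005,-0.009,-0.004,0.000,-0.358,0.978,0.742,-28.645,-7.421,-1.676,3.384
44,0.831,0.635,-0.301,-0.462,-0.005,-0.009,-0.004,0.000,-0.358,0.978,0.742,-28.647,-7.421,-1.675,3.384
45,0.831,0.635,-0.301,-0.462,-0.004,-0.009,-0.004,0.000,-0.358,0.978,0.742,-28.649,-7.420,-1.674,3.384
46,0.831,0.635,-0.301,-0.462,-0.004,-0.008,-0.004,0.000,-0.358,0.978,0.742,,,,
# final tip position (m): -0.358 0.978 0.742


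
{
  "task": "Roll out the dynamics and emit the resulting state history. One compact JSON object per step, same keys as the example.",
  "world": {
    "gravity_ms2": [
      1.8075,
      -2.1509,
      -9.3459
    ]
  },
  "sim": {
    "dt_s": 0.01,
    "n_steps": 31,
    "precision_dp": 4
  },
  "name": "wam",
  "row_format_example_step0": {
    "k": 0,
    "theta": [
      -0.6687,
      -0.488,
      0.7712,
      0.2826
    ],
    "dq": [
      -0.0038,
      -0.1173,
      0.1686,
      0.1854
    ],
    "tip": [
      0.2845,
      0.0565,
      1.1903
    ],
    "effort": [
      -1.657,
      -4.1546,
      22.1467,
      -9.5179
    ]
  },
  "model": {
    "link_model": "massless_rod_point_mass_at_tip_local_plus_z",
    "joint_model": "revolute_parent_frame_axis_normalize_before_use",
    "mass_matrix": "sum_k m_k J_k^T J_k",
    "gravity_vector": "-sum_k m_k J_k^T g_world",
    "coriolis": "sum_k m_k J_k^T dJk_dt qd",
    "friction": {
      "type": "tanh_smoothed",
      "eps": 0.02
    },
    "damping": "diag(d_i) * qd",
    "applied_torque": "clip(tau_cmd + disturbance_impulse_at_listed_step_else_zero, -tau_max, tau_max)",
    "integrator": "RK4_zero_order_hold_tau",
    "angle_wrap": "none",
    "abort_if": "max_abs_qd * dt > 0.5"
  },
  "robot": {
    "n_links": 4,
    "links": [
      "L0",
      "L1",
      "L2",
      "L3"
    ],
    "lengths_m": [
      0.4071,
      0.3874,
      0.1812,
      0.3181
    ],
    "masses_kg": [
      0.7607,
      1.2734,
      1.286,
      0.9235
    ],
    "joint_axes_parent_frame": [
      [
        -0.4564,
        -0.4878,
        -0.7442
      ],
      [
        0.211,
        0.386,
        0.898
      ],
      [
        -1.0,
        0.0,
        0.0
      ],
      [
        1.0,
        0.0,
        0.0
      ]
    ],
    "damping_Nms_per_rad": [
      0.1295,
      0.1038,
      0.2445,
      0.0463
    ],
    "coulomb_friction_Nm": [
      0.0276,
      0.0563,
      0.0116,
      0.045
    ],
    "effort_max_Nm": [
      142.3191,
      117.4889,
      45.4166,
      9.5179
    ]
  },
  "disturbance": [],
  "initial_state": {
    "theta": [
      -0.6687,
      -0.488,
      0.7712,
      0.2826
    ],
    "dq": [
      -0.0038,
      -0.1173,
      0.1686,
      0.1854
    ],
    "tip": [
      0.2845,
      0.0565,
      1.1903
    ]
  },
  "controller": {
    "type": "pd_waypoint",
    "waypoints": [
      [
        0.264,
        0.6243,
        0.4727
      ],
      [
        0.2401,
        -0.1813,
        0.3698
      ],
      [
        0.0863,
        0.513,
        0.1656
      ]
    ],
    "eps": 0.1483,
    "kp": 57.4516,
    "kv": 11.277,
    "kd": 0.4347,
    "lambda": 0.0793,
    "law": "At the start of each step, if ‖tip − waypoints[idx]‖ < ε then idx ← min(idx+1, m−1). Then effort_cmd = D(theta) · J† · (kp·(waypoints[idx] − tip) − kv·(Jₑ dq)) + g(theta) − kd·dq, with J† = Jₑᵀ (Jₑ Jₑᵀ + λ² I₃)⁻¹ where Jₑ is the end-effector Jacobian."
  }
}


{"k":1,"theta":[-0.6694,-0.4853,0.7844,0.2942],"dq":[-0.1417,0.5813,2.4233,2.0872],"tip":[0.2846,0.0583,1.1888],"effort":[-0.258,-4.306,19.1407,-9.5179]}
{"k":2,"theta":[-0.6723,-0.4807,0.8144,0.3178],"dq":[-0.4429,0.3276,3.5641,2.598],"tip":[0.2853,0.0629,1.1848],"effort":[0.8374,-3.9286,16.5612,-9.5179]}
{"k":3,"theta":[-0.6782,-0.4795,0.8523,0.3414],"dq":[-0.7388,-0.0577,4.02,2.1206],"tip":[0.2868,0.0704,1.1787],"effort":[1.0892,-3.2655,14.1718,-9.5179]}
{"k":4,"theta":[-0.6868,-0.4813,0.8923,0.3562],"dq":[-0.9825,-0.2864,3.9771,0.8499],"tip":[0.2887,0.0809,1.1706],"effort":[0.2054,-2.3583,11.8596,-8.1779]}
{"k":5,"theta":[-0.6977,-0.4844,0.9318,0.3588],"dq":[-1.1857,-0.335,3.9297,-0.3284],"tip":[0.291,0.0941,1.1607],"effort":[-1.1958,-1.4113,9.642,-6.5353]}
{"k":6,"theta":[-0.7105,-0.4875,0.9714,0.3512],"dq":[-1.3767,-0.3036,3.9757,-1.2021],"tip":[0.2933,0.1095,1.1487],"effort":[-2.3655,-0.5915,7.5793,-5.1587]}
{"k":7,"theta":[-0.7252,-0.4904,1.0113,0.3355],"dq":[-1.5738,-0.2906,3.9982,-1.9539],"tip":[0.2955,0.1262,1.1347],"effort":[-2.6576,-0.0175,5.7143,-3.9281]}
{"k":8,"theta":[-0.7419,-0.4935,1.0512,0.3127],"dq":[-1.7741,-0.3297,3.9811,-2.6035],"tip":[0.2975,0.1437,1.1187],"effort":[-1.5136,0.1827,4.0627,-2.8163]}
{"k":9,"theta":[-0.7606,-0.4972,1.0908,0.284],"dq":[-1.9633,-0.438,3.9292,-3.1356],"tip":[0.2993,0.1615,1.1005],"effort":[1.2616,-0.0262,2.6077,-1.8127]}
{"k":10,"theta":[-0.781,-0.5025,1.1297,0.2507],"dq":[-2.1201,-0.6156,3.8555,-3.5268],"tip":[0.3006,0.1792,1.0804],"effort":[5.3929,-0.5638,1.304,-0.9101]}
{"k":11,"theta":[-0.8027,-0.5098,1.1679,0.2142],"dq":[-2.2232,-0.8466,3.7741,-3.7643],"tip":[0.3017,0.1964,1.0585],"effort":[10.2955,-1.2799,0.0966,-0.0984]}
{"k":12,"theta":[-0.8252,-0.5196,1.2052,0.1761],"dq":[-2.2566,-1.1058,3.6945,-3.854],"tip":[0.3023,0.2128,1.0352],"effort":[15.3542,-2.0258,-1.0584,0.6344]}
{"k":13,"theta":[-0.8475,-0.532,1.2417,0.1377],"dq":[-2.2124,-1.3679,3.6209,-3.8179],"tip":[0.3027,0.2283,1.0107],"effort":[20.1175,-2.698,-2.1855,1.3007]}
{"k":14,"theta":[-0.869,-0.547,1.2775,0.1002],"dq":[-2.0896,-1.6135,3.553,-3.6863],"tip":[0.3028,0.2429,0.9853],"effort":[24.3453,-3.2453,-3.2915,1.9103]}
{"k":15,"theta":[-0.889,-0.5642,1.3127,0.0642],"dq":[-1.8919,-1.8298,3.4883,-3.49],"tip":[0.3026,0.2565,0.9595],"effort":[27.9681,-3.6563,-4.3717,2.4703]}
{"k":16,"theta":[-0.9066,-0.5835,1.3472,0.0305],"dq":[-1.6252,-2.0105,3.4235,-3.2559],"tip":[0.3023,0.2691,0.9333],"effort":[31.0228,-3.9436,-5.4166,2.9847]}
{"k":17,"theta":[-0.9212,-0.6043,1.381,-0.0009],"dq":[-1.2957,-2.153,3.356,-3.0046],"tip":[0.3019,0.2808,0.9072],"effort":[33.5998,-4.1309,-6.4156,3.4558]}
{"k":18,"theta":[-0.9322,-0.6264,1.4142,-0.0297],"dq":[-0.9087,-2.257,3.2833,-2.7514],"tip":[0.3014,0.2916,0.8812],"effort":[35.8079,-4.2459,-7.359,3.8848]}
{"k":19,"theta":[-0.9391,-0.6494,1.4466,-0.056],"dq":[-0.4689,-2.3235,3.2037,-2.507],"tip":[0.3008,0.3016,0.8556],"effort":[37.7528,-4.315,-8.2389,4.2724]}
{"k":20,"theta":[-0.9414,-0.6728,1.4781,-0.08],"dq":[0.0204,-2.3536,3.1154,-2.2788],"tip":[0.3003,0.3108,0.8305],"effort":[39.526,-4.362,-9.0492,4.6197]}
{"k":21,"theta":[-0.9385,-0.6963,1.5087,-0.1017],"dq":[0.5562,-2.3488,3.0166,-2.0723],"tip":[0.2999,0.3191,0.806],"effort":[41.1987,-4.4055,-9.785,4.928]}
{"k":22,"theta":[-0.9301,-0.7196,1.5383,-0.1216],"dq":[1.1378,-2.3089,2.9056,-1.8913],"tip":[0.2995,0.3265,0.7823],"effort":[42.8022,-4.4594,-10.4423,5.1986]}
{"k":23,"theta":[-0.9156,-0.7424,1.5667,-0.1397],"dq":[1.7638,-2.2339,2.7804,-1.7391],"tip":[0.2991,0.3331,0.7594],"effort":[44.3341,-4.5305,-11.0169,5.4334]}
{"k":24,"theta":[-0.8946,-0.7642,1.5938,-0.1565],"dq":[2.4324,-2.1235,2.6388,-1.6182],"tip":[0.2988,0.3388,0.7375],"effort":[45.7454,-4.6181,-11.5039,5.6341]}
{"k":25,"theta":[-0.8667,-0.7847,1.6194,-0.1723],"dq":[3.1409,-1.9767,2.4784,-1.5313],"tip":[0.2984,0.3436,0.7167],"effort":[46.9343,-4.7131,-11.8971,5.8027]}
{"k":26,"theta":[-0.8316,-0.8036,1.6433,-0.1873],"dq":[3.8842,-1.7924,2.2968,-1.4802],"tip":[0.298,0.3476,0.6971],"effort":[47.7484,-4.7992,-12.189,5.9406]}
{"k":27,"theta":[-0.789,-0.8204,1.6652,-0.202],"dq":[4.6542,-1.5694,2.0918,-1.4666],"tip":[0.2974,0.3507,0.6787],"effort":[48.0042,-4.8564,-12.371,6.049]}
{"k":28,"theta":[-0.7385,-0.8349,1.685,-0.2168],"dq":[5.4392,-1.3072,1.8609,-1.4916],"tip":[0.2965,0.3531,0.6617],"effort":[47.5276,-4.8674,-12.4356,6.129]}
{"k":29,"theta":[-0.6802,-0.8465,1.7023,-0.2319],"dq":[6.2238,-1.0063,1.6023,-1.5558],"tip":[0.2952,0.355,0.6462],"effort":[46.2103,-4.8268,-12.3784,6.1809]}
{"k":30,"theta":[-0.6141,-0.8549,1.717,-0.2479],"dq":[6.9902,-0.6689,1.3139,-1.6592],"tip":[0.2932,0.3564,0.6321],"effort":[44.0565,-4.7468,-12.2003,6.205]}
{"k":31,"theta":[-0.5406,-0.8598,1.7286,-0.2652],"dq":[7.7203,-0.2995,0.9939,-1.8021],"tip":[0.2906,0.3578,0.6195]}
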